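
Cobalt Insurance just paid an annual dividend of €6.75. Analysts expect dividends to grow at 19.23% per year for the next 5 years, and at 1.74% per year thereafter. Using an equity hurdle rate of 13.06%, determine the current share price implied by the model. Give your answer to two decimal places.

€118.82

Two-stage DDM. Project D₁…D_5 at 0.1923, terminal growth 0.0174, discount at r = 0.1306.
D_1 = 8.0480
D_2 = 9.5957
D_3 = 11.4409
D_4 = 13.6410
D_5 = 16.2642
Terminal value at t=5: TV = D_6/(r−g) = 16.5472/(0.1306−0.0174) = 146.1762
P₀ = 8.0480/(1+0.1306)^1 + 9.5957/(1+0.1306)^2 + 11.4409/(1+0.1306)^3 + 13.6410/(1+0.1306)^4 + 16.2642/(1+0.1306)^5 + 146.1762/(1+0.1306)^5 = 118.8227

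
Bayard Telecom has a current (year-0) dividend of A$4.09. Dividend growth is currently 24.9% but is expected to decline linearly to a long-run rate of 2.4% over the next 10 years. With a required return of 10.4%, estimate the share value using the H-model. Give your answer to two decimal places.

A$109.87

H-model: P₀ = D₀[(1+g_L) + H(g_S−g_L)]/(r−g_L), with H = 10/2 = 5.
P₀ = 4.09 × [(1+0.024) + 5×(0.249−0.024)] / (0.104−0.024)
   = 4.09 × 2.1490 / 0.08 = 109.8676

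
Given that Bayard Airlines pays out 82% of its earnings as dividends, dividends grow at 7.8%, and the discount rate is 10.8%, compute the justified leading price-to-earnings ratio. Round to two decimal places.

27.33

Justified leading P/E = b/(r−g) = 0.82/(0.108−0.078) = 27.3333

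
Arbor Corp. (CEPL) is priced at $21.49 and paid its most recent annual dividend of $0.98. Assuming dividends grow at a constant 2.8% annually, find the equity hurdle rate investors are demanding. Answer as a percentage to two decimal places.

7.49%

Rearranging the constant-growth DDM: r = D₁/P₀ + g.
D₁ = 0.98 × (1 + 0.028) = 1.0074.
r = 1.0074 / 21.49 + 0.028 = 0.04688 + 0.028 = 0.07488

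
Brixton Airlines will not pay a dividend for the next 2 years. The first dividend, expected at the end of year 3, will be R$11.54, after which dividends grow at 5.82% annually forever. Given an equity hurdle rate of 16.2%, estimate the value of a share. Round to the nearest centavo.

Deferred-dividend DDM. At t=2 the remaining stream is a growing perpetuity with first payment D_3 = 11.54.
V_2 = D_3/(r−g) = 11.54/(0.162−0.0582) = 111.1753
P₀ = V_2/(1+r)^2 = 111.1753/(1+0.162)^2 = 82.3372

R$82.34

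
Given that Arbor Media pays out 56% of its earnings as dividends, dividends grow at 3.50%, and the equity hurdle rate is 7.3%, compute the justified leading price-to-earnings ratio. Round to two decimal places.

14.74

Justified leading P/E = b/(r−g) = 0.56/(0.073−0.035) = 14.7368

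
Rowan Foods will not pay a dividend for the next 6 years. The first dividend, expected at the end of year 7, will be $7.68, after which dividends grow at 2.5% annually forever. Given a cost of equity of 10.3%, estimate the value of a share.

$54.68

Deferred-dividend DDM. At t=6 the remaining stream is a growing perpetuity with first payment D_7 = 7.68.
V_6 = D_7/(r−g) = 7.68/(0.103−0.025) = 98.4615
P₀ = V_6/(1+r)^6 = 98.4615/(1+0.103)^6 = 54.6781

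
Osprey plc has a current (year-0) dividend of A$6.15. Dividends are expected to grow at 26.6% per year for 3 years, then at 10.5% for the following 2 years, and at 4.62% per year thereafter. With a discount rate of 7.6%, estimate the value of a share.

Three-stage DDM. Project D₁…D_5; terminal Gordon value at t=5 with g = 0.0462; discount at r = 0.076.
D_1 = 7.7859
D_2 = 9.8569
D_3 = 12.4789
D_4 = 13.7892
D_5 = 15.2370
TV_5 = 15.9410/(0.076−0.0462) = 534.9328
P₀ = Σ Dₜ/(1+r)ᵗ + TV_5/(1+r)^5 = 417.5018

A$417.50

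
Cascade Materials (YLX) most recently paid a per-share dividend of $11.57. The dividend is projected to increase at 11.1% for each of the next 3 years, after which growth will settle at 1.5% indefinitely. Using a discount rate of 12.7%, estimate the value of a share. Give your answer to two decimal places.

$134.18

Two-stage DDM. Project D₁…D_3 at 0.111, terminal growth 0.015, discount at r = 0.127.
D_1 = 12.8543
D_2 = 14.2811
D_3 = 15.8663
Terminal value at t=3: TV = D_4/(r−g) = 16.1043/(0.127−0.015) = 143.7883
P₀ = 12.8543/(1+0.127)^1 + 14.2811/(1+0.127)^2 + 15.8663/(1+0.127)^3 + 143.7883/(1+0.127)^3 = 134.1842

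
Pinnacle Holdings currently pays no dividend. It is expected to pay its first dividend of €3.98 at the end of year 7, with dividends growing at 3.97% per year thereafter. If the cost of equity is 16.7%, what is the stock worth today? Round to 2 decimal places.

€12.38

Deferred-dividend DDM. At t=6 the remaining stream is a growing perpetuity with first payment D_7 = 3.98.
V_6 = D_7/(r−g) = 3.98/(0.167−0.0397) = 31.2647
P₀ = V_6/(1+r)^6 = 31.2647/(1+0.167)^6 = 12.3774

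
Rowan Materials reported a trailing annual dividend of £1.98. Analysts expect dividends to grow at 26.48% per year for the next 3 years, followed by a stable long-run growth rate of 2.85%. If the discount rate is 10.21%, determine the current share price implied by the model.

Two-stage DDM. Project D₁…D_3 at 0.2648, terminal growth 0.0285, discount at r = 0.1021.
D_1 = 2.5043
D_2 = 3.1674
D_3 = 4.0062
Terminal value at t=3: TV = D_4/(r−g) = 4.1204/(0.1021−0.0285) = 55.9831
P₀ = 2.5043/(1+0.1021)^1 + 3.1674/(1+0.1021)^2 + 4.0062/(1+0.1021)^3 + 55.9831/(1+0.1021)^3 = 49.6938

£49.69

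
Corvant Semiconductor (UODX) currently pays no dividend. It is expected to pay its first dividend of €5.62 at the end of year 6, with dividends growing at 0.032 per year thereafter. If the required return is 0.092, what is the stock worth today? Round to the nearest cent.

Deferred-dividend DDM. At t=5 the remaining stream is a growing perpetuity with first payment D_6 = 5.62.
V_5 = D_6/(r−g) = 5.62/(0.092−0.032) = 93.6667
P₀ = V_5/(1+r)^5 = 93.6667/(1+0.092)^5 = 60.3215

€60.32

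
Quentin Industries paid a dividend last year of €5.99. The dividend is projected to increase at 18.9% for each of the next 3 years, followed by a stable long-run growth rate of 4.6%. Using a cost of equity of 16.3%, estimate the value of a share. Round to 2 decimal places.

Two-stage DDM. Project D₁…D_3 at 0.189, terminal growth 0.046, discount at r = 0.163.
D_1 = 7.1221
D_2 = 8.4682
D_3 = 10.0687
Terminal value at t=3: TV = D_4/(r−g) = 10.5318/(0.163−0.046) = 90.0157
P₀ = 7.1221/(1+0.163)^1 + 8.4682/(1+0.163)^2 + 10.0687/(1+0.163)^3 + 90.0157/(1+0.163)^3 = 76.0096

€76.01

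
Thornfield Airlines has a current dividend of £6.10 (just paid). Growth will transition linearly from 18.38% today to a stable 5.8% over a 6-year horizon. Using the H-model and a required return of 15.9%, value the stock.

£86.69

H-model: P₀ = D₀[(1+g_L) + H(g_S−g_L)]/(r−g_L), with H = 6/2 = 3.
P₀ = 6.10 × [(1+0.058) + 3×(0.1838−0.058)] / (0.159−0.058)
   = 6.10 × 1.4354 / 0.101 = 86.6925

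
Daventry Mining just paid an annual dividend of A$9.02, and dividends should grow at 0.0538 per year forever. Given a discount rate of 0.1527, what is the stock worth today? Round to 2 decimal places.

Gordon growth model: P₀ = D₁/(r − g). D₁ = 9.02 × (1 + 0.0538) = 9.5053.
P₀ = 9.5053 / (0.1527 − 0.0538) = 9.5053 / 0.0989 = 96.1100

A$96.11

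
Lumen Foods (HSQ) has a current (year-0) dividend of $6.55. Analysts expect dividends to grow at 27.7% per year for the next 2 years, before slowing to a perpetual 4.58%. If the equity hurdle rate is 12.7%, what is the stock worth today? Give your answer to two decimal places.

Two-stage DDM. Project D₁…D_2 at 0.277, terminal growth 0.0458, discount at r = 0.127.
D_1 = 8.3643
D_2 = 10.6813
Terminal value at t=2: TV = D_3/(r−g) = 11.1705/(0.127−0.0458) = 137.5675
P₀ = 8.3643/(1+0.127)^1 + 10.6813/(1+0.127)^2 + 137.5675/(1+0.127)^2 = 124.1412

$124.14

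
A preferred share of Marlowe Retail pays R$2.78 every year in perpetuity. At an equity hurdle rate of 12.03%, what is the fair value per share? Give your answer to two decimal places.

R$23.11

Zero-growth DDM (perpetuity): P₀ = D/r = 2.78 / 0.1203 = 23.1089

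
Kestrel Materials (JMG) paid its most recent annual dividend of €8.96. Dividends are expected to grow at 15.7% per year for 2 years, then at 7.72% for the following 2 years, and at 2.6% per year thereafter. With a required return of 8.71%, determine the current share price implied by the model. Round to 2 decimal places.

€207.05

Three-stage DDM. Project D₁…D_4; terminal Gordon value at t=4 with g = 0.026; discount at r = 0.0871.
D_1 = 10.3667
D_2 = 11.9943
D_3 = 12.9203
D_4 = 13.9177
TV_4 = 14.2796/(0.0871−0.026) = 233.7080
P₀ = Σ Dₜ/(1+r)ᵗ + TV_4/(1+r)^4 = 207.0459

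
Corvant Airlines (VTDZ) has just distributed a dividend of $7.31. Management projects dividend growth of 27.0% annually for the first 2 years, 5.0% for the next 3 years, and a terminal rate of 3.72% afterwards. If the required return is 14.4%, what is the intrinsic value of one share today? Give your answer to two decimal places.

Three-stage DDM. Project D₁…D_5; terminal Gordon value at t=5 with g = 0.0372; discount at r = 0.144.
D_1 = 9.2837
D_2 = 11.7903
D_3 = 12.3798
D_4 = 12.9988
D_5 = 13.6487
TV_5 = 14.1565/(0.144−0.0372) = 132.5513
P₀ = Σ Dₜ/(1+r)ᵗ + TV_5/(1+r)^5 = 107.5955

$107.60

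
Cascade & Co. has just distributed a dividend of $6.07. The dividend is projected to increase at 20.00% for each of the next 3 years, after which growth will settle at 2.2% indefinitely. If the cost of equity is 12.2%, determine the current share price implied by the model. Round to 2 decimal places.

$96.75

Two-stage DDM. Project D₁…D_3 at 0.2, terminal growth 0.022, discount at r = 0.122.
D_1 = 7.2840
D_2 = 8.7408
D_3 = 10.4890
Terminal value at t=3: TV = D_4/(r−g) = 10.7197/(0.122−0.022) = 107.1972
P₀ = 7.2840/(1+0.122)^1 + 8.7408/(1+0.122)^2 + 10.4890/(1+0.122)^3 + 107.1972/(1+0.122)^3 = 96.7548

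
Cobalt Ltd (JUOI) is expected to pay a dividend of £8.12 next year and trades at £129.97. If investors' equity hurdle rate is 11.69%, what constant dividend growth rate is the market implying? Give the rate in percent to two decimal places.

5.44%

From P₀ = D₁/(r − g), the implied growth is g = r − D₁/P₀.
g = 0.1169 − 8.12/129.97 = 0.1169 − 0.06248 = 0.05442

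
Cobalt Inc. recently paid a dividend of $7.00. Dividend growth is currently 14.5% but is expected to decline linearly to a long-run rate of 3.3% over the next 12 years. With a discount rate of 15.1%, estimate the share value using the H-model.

$101.14

H-model: P₀ = D₀[(1+g_L) + H(g_S−g_L)]/(r−g_L), with H = 12/2 = 6.
P₀ = 7.00 × [(1+0.033) + 6×(0.145−0.033)] / (0.151−0.033)
   = 7.00 × 1.7050 / 0.118 = 101.1441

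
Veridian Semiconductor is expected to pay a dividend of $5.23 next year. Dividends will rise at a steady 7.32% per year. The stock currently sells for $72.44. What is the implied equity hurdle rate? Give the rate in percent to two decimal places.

14.54%

Rearranging the constant-growth DDM: r = D₁/P₀ + g.
r = 5.2300 / 72.44 + 0.0732 = 0.07220 + 0.0732 = 0.14540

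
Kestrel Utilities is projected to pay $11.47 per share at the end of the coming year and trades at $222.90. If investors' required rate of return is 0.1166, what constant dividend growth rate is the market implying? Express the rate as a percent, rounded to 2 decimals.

6.51%

From P₀ = D₁/(r − g), the implied growth is g = r − D₁/P₀.
g = 0.1166 − 11.47/222.90 = 0.1166 − 0.05146 = 0.06514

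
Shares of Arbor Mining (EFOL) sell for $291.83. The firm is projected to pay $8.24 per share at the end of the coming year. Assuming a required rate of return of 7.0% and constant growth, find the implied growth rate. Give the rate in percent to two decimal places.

4.18%

From P₀ = D₁/(r − g), the implied growth is g = r − D₁/P₀.
g = 0.07 − 8.24/291.83 = 0.07 − 0.02824 = 0.04176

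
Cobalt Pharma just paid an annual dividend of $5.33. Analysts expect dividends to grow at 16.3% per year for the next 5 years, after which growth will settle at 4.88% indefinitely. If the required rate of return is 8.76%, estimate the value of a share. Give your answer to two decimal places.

$234.17

Two-stage DDM. Project D₁…D_5 at 0.163, terminal growth 0.0488, discount at r = 0.0876.
D_1 = 6.1988
D_2 = 7.2092
D_3 = 8.3843
D_4 = 9.7509
D_5 = 11.3403
Terminal value at t=5: TV = D_6/(r−g) = 11.8937/(0.0876−0.0488) = 306.5397
P₀ = 6.1988/(1+0.0876)^1 + 7.2092/(1+0.0876)^2 + 8.3843/(1+0.0876)^3 + 9.7509/(1+0.0876)^4 + 11.3403/(1+0.0876)^5 + 306.5397/(1+0.0876)^5 = 234.1701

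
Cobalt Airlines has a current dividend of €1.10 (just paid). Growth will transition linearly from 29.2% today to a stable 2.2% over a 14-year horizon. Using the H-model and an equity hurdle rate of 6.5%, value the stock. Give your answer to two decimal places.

€74.49

H-model: P₀ = D₀[(1+g_L) + H(g_S−g_L)]/(r−g_L), with H = 14/2 = 7.
P₀ = 1.10 × [(1+0.022) + 7×(0.292−0.022)] / (0.065−0.022)
   = 1.10 × 2.9120 / 0.043 = 74.4930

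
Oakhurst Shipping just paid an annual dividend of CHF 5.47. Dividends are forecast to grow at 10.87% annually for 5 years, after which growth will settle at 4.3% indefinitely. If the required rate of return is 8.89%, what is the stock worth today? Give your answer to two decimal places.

CHF 164.89

Two-stage DDM. Project D₁…D_5 at 0.1087, terminal growth 0.043, discount at r = 0.0889.
D_1 = 6.0646
D_2 = 6.7238
D_3 = 7.4547
D_4 = 8.2650
D_5 = 9.1634
Terminal value at t=5: TV = D_6/(r−g) = 9.5574/(0.0889−0.043) = 208.2232
P₀ = 6.0646/(1+0.0889)^1 + 6.7238/(1+0.0889)^2 + 7.4547/(1+0.0889)^3 + 8.2650/(1+0.0889)^4 + 9.1634/(1+0.0889)^5 + 208.2232/(1+0.0889)^5 = 164.8944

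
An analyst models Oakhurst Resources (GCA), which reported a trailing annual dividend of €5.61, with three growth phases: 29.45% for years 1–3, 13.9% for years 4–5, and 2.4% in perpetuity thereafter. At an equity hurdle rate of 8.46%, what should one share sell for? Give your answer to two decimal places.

€222.50

Three-stage DDM. Project D₁…D_5; terminal Gordon value at t=5 with g = 0.024; discount at r = 0.0846.
D_1 = 7.2621
D_2 = 9.4008
D_3 = 12.1694
D_4 = 13.8609
D_5 = 15.7876
TV_5 = 16.1665/(0.0846−0.024) = 266.7742
P₀ = Σ Dₜ/(1+r)ᵗ + TV_5/(1+r)^5 = 222.5049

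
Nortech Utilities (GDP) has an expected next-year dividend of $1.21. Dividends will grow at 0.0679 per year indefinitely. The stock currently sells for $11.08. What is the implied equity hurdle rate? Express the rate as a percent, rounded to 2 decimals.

17.71%

Rearranging the constant-growth DDM: r = D₁/P₀ + g.
r = 1.2100 / 11.08 + 0.0679 = 0.10921 + 0.0679 = 0.17711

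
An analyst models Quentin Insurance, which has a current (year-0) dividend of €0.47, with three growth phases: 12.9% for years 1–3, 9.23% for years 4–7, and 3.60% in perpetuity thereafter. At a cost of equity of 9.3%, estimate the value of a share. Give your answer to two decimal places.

€12.96

Three-stage DDM. Project D₁…D_7; terminal Gordon value at t=7 with g = 0.036; discount at r = 0.093.
D_1 = 0.5306
D_2 = 0.5991
D_3 = 0.6764
D_4 = 0.7388
D_5 = 0.8070
D_6 = 0.8815
D_7 = 0.9628
TV_7 = 0.9975/(0.093−0.036) = 17.4998
P₀ = Σ Dₜ/(1+r)ᵗ + TV_7/(1+r)^7 = 12.9641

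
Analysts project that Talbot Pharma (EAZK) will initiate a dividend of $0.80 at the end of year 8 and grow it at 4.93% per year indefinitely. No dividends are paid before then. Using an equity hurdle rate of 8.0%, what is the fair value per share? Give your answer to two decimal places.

Deferred-dividend DDM. At t=7 the remaining stream is a growing perpetuity with first payment D_8 = 0.80.
V_7 = D_8/(r−g) = 0.80/(0.08−0.0493) = 26.0586
P₀ = V_7/(1+r)^7 = 26.0586/(1+0.08)^7 = 15.2050

$15.20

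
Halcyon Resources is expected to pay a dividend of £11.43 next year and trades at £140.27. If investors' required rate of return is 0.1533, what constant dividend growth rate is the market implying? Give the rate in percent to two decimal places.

From P₀ = D₁/(r − g), the implied growth is g = r − D₁/P₀.
g = 0.1533 − 11.43/140.27 = 0.1533 − 0.08149 = 0.07181

7.18%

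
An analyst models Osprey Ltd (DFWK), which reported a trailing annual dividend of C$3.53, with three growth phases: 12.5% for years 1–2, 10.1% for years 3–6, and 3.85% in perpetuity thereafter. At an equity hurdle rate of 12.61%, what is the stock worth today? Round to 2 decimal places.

Three-stage DDM. Project D₁…D_6; terminal Gordon value at t=6 with g = 0.0385; discount at r = 0.1261.
D_1 = 3.9712
D_2 = 4.4677
D_3 = 4.9189
D_4 = 5.4157
D_5 = 5.9627
D_6 = 6.5649
TV_6 = 6.8177/(0.1261−0.0385) = 77.8272
P₀ = Σ Dₜ/(1+r)ᵗ + TV_6/(1+r)^6 = 58.5395

C$58.54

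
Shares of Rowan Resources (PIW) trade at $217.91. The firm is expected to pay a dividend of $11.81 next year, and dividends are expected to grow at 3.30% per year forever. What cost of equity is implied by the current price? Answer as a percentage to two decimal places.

8.72%

Rearranging the constant-growth DDM: r = D₁/P₀ + g.
r = 11.8100 / 217.91 + 0.033 = 0.05420 + 0.033 = 0.08720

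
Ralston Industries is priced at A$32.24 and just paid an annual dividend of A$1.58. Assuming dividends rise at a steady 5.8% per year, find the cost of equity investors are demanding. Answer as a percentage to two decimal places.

10.98%

Rearranging the constant-growth DDM: r = D₁/P₀ + g.
D₁ = 1.58 × (1 + 0.058) = 1.6716.
r = 1.6716 / 32.24 + 0.058 = 0.05185 + 0.058 = 0.10985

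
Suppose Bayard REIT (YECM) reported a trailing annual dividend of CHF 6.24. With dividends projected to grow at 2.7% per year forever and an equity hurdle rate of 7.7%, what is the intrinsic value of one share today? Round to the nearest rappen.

CHF 128.17

Gordon growth model: P₀ = D₁/(r − g). D₁ = 6.24 × (1 + 0.027) = 6.4085.
P₀ = 6.4085 / (0.077 − 0.027) = 6.4085 / 0.05 = 128.1696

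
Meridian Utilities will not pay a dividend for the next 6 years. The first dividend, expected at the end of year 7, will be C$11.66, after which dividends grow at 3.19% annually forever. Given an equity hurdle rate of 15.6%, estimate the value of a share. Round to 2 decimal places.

Deferred-dividend DDM. At t=6 the remaining stream is a growing perpetuity with first payment D_7 = 11.66.
V_6 = D_7/(r−g) = 11.66/(0.156−0.0319) = 93.9565
P₀ = V_6/(1+r)^6 = 93.9565/(1+0.156)^6 = 39.3713

C$39.37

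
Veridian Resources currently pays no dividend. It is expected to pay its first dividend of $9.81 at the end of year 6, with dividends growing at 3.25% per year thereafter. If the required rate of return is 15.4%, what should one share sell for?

Deferred-dividend DDM. At t=5 the remaining stream is a growing perpetuity with first payment D_6 = 9.81.
V_5 = D_6/(r−g) = 9.81/(0.154−0.0325) = 80.7407
P₀ = V_5/(1+r)^5 = 80.7407/(1+0.154)^5 = 39.4515

$39.45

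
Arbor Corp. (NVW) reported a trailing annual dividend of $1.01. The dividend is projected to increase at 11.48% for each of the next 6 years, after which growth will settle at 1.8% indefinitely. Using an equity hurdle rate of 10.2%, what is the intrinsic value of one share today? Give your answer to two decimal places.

$19.43

Two-stage DDM. Project D₁…D_6 at 0.1148, terminal growth 0.018, discount at r = 0.102.
D_1 = 1.1259
D_2 = 1.2552
D_3 = 1.3993
D_4 = 1.5599
D_5 = 1.7390
D_6 = 1.9387
Terminal value at t=6: TV = D_7/(r−g) = 1.9736/(0.102−0.018) = 23.4948
P₀ = 1.1259/(1+0.102)^1 + 1.2552/(1+0.102)^2 + 1.3993/(1+0.102)^3 + 1.5599/(1+0.102)^4 + 1.7390/(1+0.102)^5 + 1.9387/(1+0.102)^6 + 23.4948/(1+0.102)^6 = 19.4296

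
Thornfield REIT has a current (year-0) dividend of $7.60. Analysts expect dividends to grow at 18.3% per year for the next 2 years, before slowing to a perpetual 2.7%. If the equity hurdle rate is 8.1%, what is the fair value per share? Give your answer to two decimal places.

$190.52

Two-stage DDM. Project D₁…D_2 at 0.183, terminal growth 0.027, discount at r = 0.081.
D_1 = 8.9908
D_2 = 10.6361
Terminal value at t=2: TV = D_3/(r−g) = 10.9233/(0.081−0.027) = 202.2832
P₀ = 8.9908/(1+0.081)^1 + 10.6361/(1+0.081)^2 + 202.2832/(1+0.081)^2 = 190.5235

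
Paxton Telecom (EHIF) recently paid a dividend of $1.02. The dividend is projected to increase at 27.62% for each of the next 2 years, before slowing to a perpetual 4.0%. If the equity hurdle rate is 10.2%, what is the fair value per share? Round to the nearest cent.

Two-stage DDM. Project D₁…D_2 at 0.2762, terminal growth 0.04, discount at r = 0.102.
D_1 = 1.3017
D_2 = 1.6613
Terminal value at t=2: TV = D_3/(r−g) = 1.7277/(0.102−0.04) = 27.8663
P₀ = 1.3017/(1+0.102)^1 + 1.6613/(1+0.102)^2 + 27.8663/(1+0.102)^2 = 25.4957

$25.50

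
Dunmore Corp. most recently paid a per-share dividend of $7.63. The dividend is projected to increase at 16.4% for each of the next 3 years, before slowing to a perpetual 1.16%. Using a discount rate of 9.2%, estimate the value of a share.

Two-stage DDM. Project D₁…D_3 at 0.164, terminal growth 0.0116, discount at r = 0.092.
D_1 = 8.8813
D_2 = 10.3379
D_3 = 12.0333
Terminal value at t=3: TV = D_4/(r−g) = 12.1729/(0.092−0.0116) = 151.4036
P₀ = 8.8813/(1+0.092)^1 + 10.3379/(1+0.092)^2 + 12.0333/(1+0.092)^3 + 151.4036/(1+0.092)^3 = 142.3135

$142.31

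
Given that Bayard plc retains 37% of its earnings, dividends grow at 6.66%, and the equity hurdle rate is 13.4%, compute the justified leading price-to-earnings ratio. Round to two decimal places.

Payout ratio b = 1 − 0.37 = 0.63.
Justified leading P/E = b/(r−g) = 0.63/(0.134−0.0666) = 9.3472

9.35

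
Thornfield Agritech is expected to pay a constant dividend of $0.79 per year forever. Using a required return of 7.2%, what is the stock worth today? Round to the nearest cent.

$10.97

Zero-growth DDM (perpetuity): P₀ = D/r = 0.79 / 0.072 = 10.9722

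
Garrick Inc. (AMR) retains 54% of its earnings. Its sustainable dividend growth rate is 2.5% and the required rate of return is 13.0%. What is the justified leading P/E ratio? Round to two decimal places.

Payout ratio b = 1 − 0.54 = 0.46.
Justified leading P/E = b/(r−g) = 0.46/(0.13−0.025) = 4.3810

4.38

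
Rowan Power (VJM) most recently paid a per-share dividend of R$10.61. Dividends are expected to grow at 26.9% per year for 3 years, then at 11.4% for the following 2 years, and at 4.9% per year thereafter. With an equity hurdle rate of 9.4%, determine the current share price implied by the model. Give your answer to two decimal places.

R$477.44

Three-stage DDM. Project D₁…D_5; terminal Gordon value at t=5 with g = 0.049; discount at r = 0.094.
D_1 = 13.4641
D_2 = 17.0859
D_3 = 21.6820
D_4 = 24.1538
D_5 = 26.9073
TV_5 = 28.2258/(0.094−0.049) = 627.2398
P₀ = Σ Dₜ/(1+r)ᵗ + TV_5/(1+r)^5 = 477.4399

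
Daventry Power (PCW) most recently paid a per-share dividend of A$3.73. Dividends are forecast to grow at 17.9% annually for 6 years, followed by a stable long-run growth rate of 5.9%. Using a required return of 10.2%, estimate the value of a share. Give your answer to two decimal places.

A$166.30

Two-stage DDM. Project D₁…D_6 at 0.179, terminal growth 0.059, discount at r = 0.102.
D_1 = 4.3977
D_2 = 5.1849
D_3 = 6.1129
D_4 = 7.2072
D_5 = 8.4972
D_6 = 10.0182
Terminal value at t=6: TV = D_7/(r−g) = 10.6093/(0.102−0.059) = 246.7284
P₀ = 4.3977/(1+0.102)^1 + 5.1849/(1+0.102)^2 + 6.1129/(1+0.102)^3 + 7.2072/(1+0.102)^4 + 8.4972/(1+0.102)^5 + 10.0182/(1+0.102)^6 + 246.7284/(1+0.102)^6 = 166.2990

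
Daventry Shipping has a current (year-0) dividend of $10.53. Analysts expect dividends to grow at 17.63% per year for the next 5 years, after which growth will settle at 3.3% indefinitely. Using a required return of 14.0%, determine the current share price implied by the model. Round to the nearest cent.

Two-stage DDM. Project D₁…D_5 at 0.1763, terminal growth 0.033, discount at r = 0.14.
D_1 = 12.3864
D_2 = 14.5702
D_3 = 17.1389
D_4 = 20.1605
D_5 = 23.7148
Terminal value at t=5: TV = D_6/(r−g) = 24.4974/(0.14−0.033) = 228.9472
P₀ = 12.3864/(1+0.14)^1 + 14.5702/(1+0.14)^2 + 17.1389/(1+0.14)^3 + 20.1605/(1+0.14)^4 + 23.7148/(1+0.14)^5 + 228.9472/(1+0.14)^5 = 176.8062

$176.81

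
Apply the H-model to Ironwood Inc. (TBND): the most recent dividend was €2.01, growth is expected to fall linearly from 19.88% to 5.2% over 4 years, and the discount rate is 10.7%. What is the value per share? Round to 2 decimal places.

H-model: P₀ = D₀[(1+g_L) + H(g_S−g_L)]/(r−g_L), with H = 4/2 = 2.
P₀ = 2.01 × [(1+0.052) + 2×(0.1988−0.052)] / (0.107−0.052)
   = 2.01 × 1.3456 / 0.055 = 49.1756

€49.18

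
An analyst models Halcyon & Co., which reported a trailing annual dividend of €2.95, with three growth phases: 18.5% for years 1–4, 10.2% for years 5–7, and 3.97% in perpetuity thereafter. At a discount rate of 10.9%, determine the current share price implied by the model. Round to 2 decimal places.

Three-stage DDM. Project D₁…D_7; terminal Gordon value at t=7 with g = 0.0397; discount at r = 0.109.
D_1 = 3.4958
D_2 = 4.1425
D_3 = 4.9088
D_4 = 5.8170
D_5 = 6.4103
D_6 = 7.0641
D_7 = 7.7847
TV_7 = 8.0937/(0.109−0.0397) = 116.7925
P₀ = Σ Dₜ/(1+r)ᵗ + TV_7/(1+r)^7 = 81.9670

€81.97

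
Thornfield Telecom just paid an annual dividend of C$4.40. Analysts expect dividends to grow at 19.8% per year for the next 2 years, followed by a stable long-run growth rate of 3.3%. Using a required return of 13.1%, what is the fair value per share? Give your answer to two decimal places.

C$61.63

Two-stage DDM. Project D₁…D_2 at 0.198, terminal growth 0.033, discount at r = 0.131.
D_1 = 5.2712
D_2 = 6.3149
Terminal value at t=2: TV = D_3/(r−g) = 6.5233/(0.131−0.033) = 66.5642
P₀ = 5.2712/(1+0.131)^1 + 6.3149/(1+0.131)^2 + 66.5642/(1+0.131)^2 = 61.6348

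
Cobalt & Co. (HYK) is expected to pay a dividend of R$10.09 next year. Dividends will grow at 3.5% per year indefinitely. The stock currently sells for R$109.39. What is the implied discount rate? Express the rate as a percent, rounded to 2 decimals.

12.72%

Rearranging the constant-growth DDM: r = D₁/P₀ + g.
r = 10.0900 / 109.39 + 0.035 = 0.09224 + 0.035 = 0.12724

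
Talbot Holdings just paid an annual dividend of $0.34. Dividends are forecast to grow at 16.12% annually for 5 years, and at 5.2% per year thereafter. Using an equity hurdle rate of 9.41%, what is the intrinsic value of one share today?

Two-stage DDM. Project D₁…D_5 at 0.1612, terminal growth 0.052, discount at r = 0.0941.
D_1 = 0.3948
D_2 = 0.4585
D_3 = 0.5324
D_4 = 0.6182
D_5 = 0.7178
Terminal value at t=5: TV = D_6/(r−g) = 0.7551/(0.0941−0.052) = 17.9369
P₀ = 0.3948/(1+0.0941)^1 + 0.4585/(1+0.0941)^2 + 0.5324/(1+0.0941)^3 + 0.6182/(1+0.0941)^4 + 0.7178/(1+0.0941)^5 + 17.9369/(1+0.0941)^5 = 13.4805

$13.48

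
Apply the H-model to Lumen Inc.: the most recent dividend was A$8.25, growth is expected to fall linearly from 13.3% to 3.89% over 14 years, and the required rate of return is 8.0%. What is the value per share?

H-model: P₀ = D₀[(1+g_L) + H(g_S−g_L)]/(r−g_L), with H = 14/2 = 7.
P₀ = 8.25 × [(1+0.0389) + 7×(0.133−0.0389)] / (0.08−0.0389)
   = 8.25 × 1.6976 / 0.0411 = 340.7591

A$340.76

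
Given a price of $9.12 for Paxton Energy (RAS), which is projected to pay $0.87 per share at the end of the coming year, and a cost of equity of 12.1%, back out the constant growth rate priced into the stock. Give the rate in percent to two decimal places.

2.56%

From P₀ = D₁/(r − g), the implied growth is g = r − D₁/P₀.
g = 0.121 − 0.87/9.12 = 0.121 − 0.09539 = 0.02561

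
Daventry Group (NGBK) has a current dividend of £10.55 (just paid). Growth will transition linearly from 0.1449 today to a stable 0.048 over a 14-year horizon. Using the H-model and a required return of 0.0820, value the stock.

£535.66

H-model: P₀ = D₀[(1+g_L) + H(g_S−g_L)]/(r−g_L), with H = 14/2 = 7.
P₀ = 10.55 × [(1+0.048) + 7×(0.1449−0.048)] / (0.082−0.048)
   = 10.55 × 1.7263 / 0.034 = 535.6607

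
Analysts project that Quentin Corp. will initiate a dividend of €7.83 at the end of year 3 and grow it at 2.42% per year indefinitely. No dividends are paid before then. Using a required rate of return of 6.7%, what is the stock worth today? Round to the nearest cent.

€160.69

Deferred-dividend DDM. At t=2 the remaining stream is a growing perpetuity with first payment D_3 = 7.83.
V_2 = D_3/(r−g) = 7.83/(0.067−0.0242) = 182.9439
P₀ = V_2/(1+r)^2 = 182.9439/(1+0.067)^2 = 160.6901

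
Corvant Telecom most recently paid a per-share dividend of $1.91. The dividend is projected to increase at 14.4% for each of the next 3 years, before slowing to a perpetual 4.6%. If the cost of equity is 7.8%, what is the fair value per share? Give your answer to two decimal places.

Two-stage DDM. Project D₁…D_3 at 0.144, terminal growth 0.046, discount at r = 0.078.
D_1 = 2.1850
D_2 = 2.4997
D_3 = 2.8596
Terminal value at t=3: TV = D_4/(r−g) = 2.9912/(0.078−0.046) = 93.4745
P₀ = 2.1850/(1+0.078)^1 + 2.4997/(1+0.078)^2 + 2.8596/(1+0.078)^3 + 93.4745/(1+0.078)^3 = 81.0776

$81.08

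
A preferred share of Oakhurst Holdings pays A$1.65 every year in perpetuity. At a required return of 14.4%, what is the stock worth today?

Zero-growth DDM (perpetuity): P₀ = D/r = 1.65 / 0.144 = 11.4583

A$11.46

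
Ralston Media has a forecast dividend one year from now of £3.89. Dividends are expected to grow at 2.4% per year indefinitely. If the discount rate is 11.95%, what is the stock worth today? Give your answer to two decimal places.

Gordon growth model: P₀ = D₁/(r − g), with D₁ = 3.89 given directly.
P₀ = 3.8900 / (0.1195 − 0.024) = 3.8900 / 0.0955 = 40.7330

£40.73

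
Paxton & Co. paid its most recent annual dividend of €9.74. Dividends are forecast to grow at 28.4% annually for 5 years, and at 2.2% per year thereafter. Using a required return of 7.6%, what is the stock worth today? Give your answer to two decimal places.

€531.41

Two-stage DDM. Project D₁…D_5 at 0.284, terminal growth 0.022, discount at r = 0.076.
D_1 = 12.5062
D_2 = 16.0579
D_3 = 20.6184
D_4 = 26.4740
D_5 = 33.9926
Terminal value at t=5: TV = D_6/(r−g) = 34.7404/(0.076−0.022) = 643.3410
P₀ = 12.5062/(1+0.076)^1 + 16.0579/(1+0.076)^2 + 20.6184/(1+0.076)^3 + 26.4740/(1+0.076)^4 + 33.9926/(1+0.076)^5 + 643.3410/(1+0.076)^5 = 531.4075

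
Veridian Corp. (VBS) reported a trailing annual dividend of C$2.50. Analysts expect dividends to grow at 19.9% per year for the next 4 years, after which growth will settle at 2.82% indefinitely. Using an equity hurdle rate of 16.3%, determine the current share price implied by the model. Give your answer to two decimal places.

Two-stage DDM. Project D₁…D_4 at 0.199, terminal growth 0.0282, discount at r = 0.163.
D_1 = 2.9975
D_2 = 3.5940
D_3 = 4.3092
D_4 = 5.1667
Terminal value at t=4: TV = D_5/(r−g) = 5.3124/(0.163−0.0282) = 39.4098
P₀ = 2.9975/(1+0.163)^1 + 3.5940/(1+0.163)^2 + 4.3092/(1+0.163)^3 + 5.1667/(1+0.163)^4 + 39.4098/(1+0.163)^4 = 32.3402

C$32.34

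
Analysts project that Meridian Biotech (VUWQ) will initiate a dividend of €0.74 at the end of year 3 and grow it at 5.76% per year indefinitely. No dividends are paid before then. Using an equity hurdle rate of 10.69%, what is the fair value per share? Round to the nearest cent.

Deferred-dividend DDM. At t=2 the remaining stream is a growing perpetuity with first payment D_3 = 0.74.
V_2 = D_3/(r−g) = 0.74/(0.1069−0.0576) = 15.0101
P₀ = V_2/(1+r)^2 = 15.0101/(1+0.1069)^2 = 12.2509

€12.25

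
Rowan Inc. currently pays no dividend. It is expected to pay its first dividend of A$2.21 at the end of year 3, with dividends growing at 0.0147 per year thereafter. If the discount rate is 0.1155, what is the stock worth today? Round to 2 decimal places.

Deferred-dividend DDM. At t=2 the remaining stream is a growing perpetuity with first payment D_3 = 2.21.
V_2 = D_3/(r−g) = 2.21/(0.1155−0.0147) = 21.9246
P₀ = V_2/(1+r)^2 = 21.9246/(1+0.1155)^2 = 17.6195

A$17.62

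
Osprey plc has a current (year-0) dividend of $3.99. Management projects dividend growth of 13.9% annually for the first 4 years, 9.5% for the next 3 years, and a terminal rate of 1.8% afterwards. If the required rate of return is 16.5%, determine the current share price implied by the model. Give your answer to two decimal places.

Three-stage DDM. Project D₁…D_7; terminal Gordon value at t=7 with g = 0.018; discount at r = 0.165.
D_1 = 4.5446
D_2 = 5.1763
D_3 = 5.8958
D_4 = 6.7153
D_5 = 7.3533
D_6 = 8.0519
D_7 = 8.8168
TV_7 = 8.9755/(0.165−0.018) = 61.0577
P₀ = Σ Dₜ/(1+r)ᵗ + TV_7/(1+r)^7 = 45.7267

$45.73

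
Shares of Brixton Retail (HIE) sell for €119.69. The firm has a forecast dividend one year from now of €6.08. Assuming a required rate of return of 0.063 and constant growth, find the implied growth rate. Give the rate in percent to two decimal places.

From P₀ = D₁/(r − g), the implied growth is g = r − D₁/P₀.
g = 0.063 − 6.08/119.69 = 0.063 − 0.05080 = 0.01220

1.22%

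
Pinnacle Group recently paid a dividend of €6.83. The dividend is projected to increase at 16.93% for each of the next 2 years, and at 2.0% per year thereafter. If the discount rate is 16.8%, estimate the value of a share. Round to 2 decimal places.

Two-stage DDM. Project D₁…D_2 at 0.1693, terminal growth 0.02, discount at r = 0.168.
D_1 = 7.9863
D_2 = 9.3384
Terminal value at t=2: TV = D_3/(r−g) = 9.5252/(0.168−0.02) = 64.3593
P₀ = 7.9863/(1+0.168)^1 + 9.3384/(1+0.168)^2 + 64.3593/(1+0.168)^2 = 60.8593

€60.86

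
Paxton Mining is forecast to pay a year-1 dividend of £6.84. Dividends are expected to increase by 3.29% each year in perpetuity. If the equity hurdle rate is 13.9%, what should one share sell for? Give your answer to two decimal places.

£64.47

Gordon growth model: P₀ = D₁/(r − g), with D₁ = 6.84 given directly.
P₀ = 6.8400 / (0.139 − 0.0329) = 6.8400 / 0.1061 = 64.4675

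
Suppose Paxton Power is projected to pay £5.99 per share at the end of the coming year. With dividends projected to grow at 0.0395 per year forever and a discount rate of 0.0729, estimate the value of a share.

£179.34

Gordon growth model: P₀ = D₁/(r − g), with D₁ = 5.99 given directly.
P₀ = 5.9900 / (0.0729 − 0.0395) = 5.9900 / 0.0334 = 179.3413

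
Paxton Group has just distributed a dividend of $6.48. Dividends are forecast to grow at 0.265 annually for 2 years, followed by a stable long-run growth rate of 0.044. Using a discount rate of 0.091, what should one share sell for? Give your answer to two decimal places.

$209.74

Two-stage DDM. Project D₁…D_2 at 0.265, terminal growth 0.044, discount at r = 0.091.
D_1 = 8.1972
D_2 = 10.3695
Terminal value at t=2: TV = D_3/(r−g) = 10.8257/(0.091−0.044) = 230.3343
P₀ = 8.1972/(1+0.091)^1 + 10.3695/(1+0.091)^2 + 230.3343/(1+0.091)^2 = 209.7378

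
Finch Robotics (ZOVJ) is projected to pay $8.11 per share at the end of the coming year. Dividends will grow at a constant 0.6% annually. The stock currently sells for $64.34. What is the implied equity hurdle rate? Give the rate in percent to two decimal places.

Rearranging the constant-growth DDM: r = D₁/P₀ + g.
r = 8.1100 / 64.34 + 0.006 = 0.12605 + 0.006 = 0.13205

13.20%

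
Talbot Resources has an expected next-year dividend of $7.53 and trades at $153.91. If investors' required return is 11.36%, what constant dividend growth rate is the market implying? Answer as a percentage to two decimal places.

6.47%

From P₀ = D₁/(r − g), the implied growth is g = r − D₁/P₀.
g = 0.1136 − 7.53/153.91 = 0.1136 − 0.04892 = 0.06468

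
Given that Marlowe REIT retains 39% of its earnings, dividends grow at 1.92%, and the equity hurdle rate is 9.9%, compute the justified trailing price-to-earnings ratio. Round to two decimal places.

Payout ratio b = 1 − 0.39 = 0.61.
Justified trailing P/E = b(1+g)/(r−g) = 0.61×(1+0.0192)/(0.099−0.0192) = 7.7909

7.79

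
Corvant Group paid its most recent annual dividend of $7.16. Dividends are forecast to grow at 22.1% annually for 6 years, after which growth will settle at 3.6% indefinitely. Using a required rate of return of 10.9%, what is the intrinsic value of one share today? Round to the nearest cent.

$241.97

Two-stage DDM. Project D₁…D_6 at 0.221, terminal growth 0.036, discount at r = 0.109.
D_1 = 8.7424
D_2 = 10.6744
D_3 = 13.0335
D_4 = 15.9139
D_5 = 19.4308
D_6 = 23.7250
Terminal value at t=6: TV = D_7/(r−g) = 24.5791/(0.109−0.036) = 336.7006
P₀ = 8.7424/(1+0.109)^1 + 10.6744/(1+0.109)^2 + 13.0335/(1+0.109)^3 + 15.9139/(1+0.109)^4 + 19.4308/(1+0.109)^5 + 23.7250/(1+0.109)^6 + 336.7006/(1+0.109)^6 = 241.9654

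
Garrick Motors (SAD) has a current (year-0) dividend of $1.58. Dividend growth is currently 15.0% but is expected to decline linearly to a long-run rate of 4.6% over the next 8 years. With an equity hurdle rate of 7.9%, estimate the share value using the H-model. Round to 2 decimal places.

H-model: P₀ = D₀[(1+g_L) + H(g_S−g_L)]/(r−g_L), with H = 8/2 = 4.
P₀ = 1.58 × [(1+0.046) + 4×(0.15−0.046)] / (0.079−0.046)
   = 1.58 × 1.4620 / 0.033 = 69.9988

$70.00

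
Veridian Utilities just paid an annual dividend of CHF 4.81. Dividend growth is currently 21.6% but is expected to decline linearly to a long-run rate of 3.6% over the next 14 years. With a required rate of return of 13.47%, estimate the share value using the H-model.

CHF 111.89

H-model: P₀ = D₀[(1+g_L) + H(g_S−g_L)]/(r−g_L), with H = 14/2 = 7.
P₀ = 4.81 × [(1+0.036) + 7×(0.216−0.036)] / (0.1347−0.036)
   = 4.81 × 2.2960 / 0.0987 = 111.8922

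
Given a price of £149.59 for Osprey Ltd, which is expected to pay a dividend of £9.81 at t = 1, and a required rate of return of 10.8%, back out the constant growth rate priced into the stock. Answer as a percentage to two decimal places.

4.24%

From P₀ = D₁/(r − g), the implied growth is g = r − D₁/P₀.
g = 0.108 − 9.81/149.59 = 0.108 − 0.06558 = 0.04242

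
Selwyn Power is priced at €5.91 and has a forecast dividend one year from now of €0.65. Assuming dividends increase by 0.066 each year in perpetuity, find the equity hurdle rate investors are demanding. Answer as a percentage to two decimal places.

Rearranging the constant-growth DDM: r = D₁/P₀ + g.
r = 0.6500 / 5.91 + 0.066 = 0.10998 + 0.066 = 0.17598

17.60%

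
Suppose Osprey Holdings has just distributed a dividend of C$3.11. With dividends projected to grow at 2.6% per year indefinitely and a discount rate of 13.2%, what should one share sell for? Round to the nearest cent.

C$30.10

Gordon growth model: P₀ = D₁/(r − g). D₁ = 3.11 × (1 + 0.026) = 3.1909.
P₀ = 3.1909 / (0.132 − 0.026) = 3.1909 / 0.106 = 30.1025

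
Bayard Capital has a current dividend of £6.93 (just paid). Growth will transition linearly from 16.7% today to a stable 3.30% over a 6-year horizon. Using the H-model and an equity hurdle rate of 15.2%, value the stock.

H-model: P₀ = D₀[(1+g_L) + H(g_S−g_L)]/(r−g_L), with H = 6/2 = 3.
P₀ = 6.93 × [(1+0.033) + 3×(0.167−0.033)] / (0.152−0.033)
   = 6.93 × 1.4350 / 0.119 = 83.5676

£83.57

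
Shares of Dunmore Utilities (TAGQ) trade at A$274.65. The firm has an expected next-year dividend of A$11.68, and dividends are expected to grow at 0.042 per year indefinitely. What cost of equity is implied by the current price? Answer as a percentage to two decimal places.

Rearranging the constant-growth DDM: r = D₁/P₀ + g.
r = 11.6800 / 274.65 + 0.042 = 0.04253 + 0.042 = 0.08453

8.45%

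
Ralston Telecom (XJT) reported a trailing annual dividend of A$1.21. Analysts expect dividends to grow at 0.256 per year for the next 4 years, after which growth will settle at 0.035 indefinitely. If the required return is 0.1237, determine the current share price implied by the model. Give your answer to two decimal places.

A$28.48

Two-stage DDM. Project D₁…D_4 at 0.256, terminal growth 0.035, discount at r = 0.1237.
D_1 = 1.5198
D_2 = 1.9088
D_3 = 2.3975
D_4 = 3.0112
Terminal value at t=4: TV = D_5/(r−g) = 3.1166/(0.1237−0.035) = 35.1367
P₀ = 1.5198/(1+0.1237)^1 + 1.9088/(1+0.1237)^2 + 2.3975/(1+0.1237)^3 + 3.0112/(1+0.1237)^4 + 35.1367/(1+0.1237)^4 = 28.4798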